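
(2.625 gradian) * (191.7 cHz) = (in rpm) 1 gradian = 0.015707963 rad, so 2.625 gradian = 2.625 * 0.015707963 = 0.041233404 rad. 1 cHz = 0.01 Hz, so 191.7 cHz = 191.7 * 0.01 = 1.917 Hz. Combine: 0.041233404 rad * 1.917 Hz = 0.079044435 rad/s. 1 rpm = 0.10471976 rad/s, so 0.079044435 rad/s = 0.079044435 / 0.10471976 = 0.75481875 rpm ≈ 0.7548 rpm (4 s.f.). Final answer: 0.7548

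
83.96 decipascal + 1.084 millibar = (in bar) 1 decipascal = 0.1 Pa, so 83.96 decipascal = 83.96 * 0.1 = 8.396 Pa. 1 millibar = 100 Pa, so 1.084 millibar = 1.084 * 100 = 108.4 Pa. Sum: 8.396 + 108.4 = 116.796 Pa. 1 bar = 100000 Pa, so 116.796 Pa = 116.796 / 100000 = 0.00116796 bar ≈ 0.001168 bar (4 s.f.). Final answer: 0.001168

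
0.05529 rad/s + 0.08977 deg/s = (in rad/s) 0.05686. Check: 0.05529 rad/s is already in rad/s. 1 deg/s = 0.017453293 rad/s, so 0.08977 deg/s = 0.08977 * 0.017453293 = 0.0015667821 rad/s. Sum: 0.05529 + 0.0015667821 = 0.056856782 rad/s. Result: 0.056856782 rad/s ≈ 0.05686 rad/s (4 s.f.).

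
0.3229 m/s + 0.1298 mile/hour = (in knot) 0.7405. Check: 0.3229 m/s is already in m/s. 1 mile/hour = 0.44704 m/s, so 0.1298 mile/hour = 0.1298 * 0.44704 = 0.058025792 m/s. Sum: 0.3229 + 0.058025792 = 0.38092579 m/s. 1 knot = 0.51444444 m/s, so 0.38092579 m/s = 0.38092579 / 0.51444444 = 0.7404605 knot ≈ 0.7405 knot (4 s.f.).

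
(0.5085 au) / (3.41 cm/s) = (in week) 1 au = 1.4959787e+11 m, so 0.5085 au = 0.5085 * 1.4959787e+11 = 7.6070517e+10 m. 1 cm/s = 0.01 m/s, so 3.41 cm/s = 3.41 * 0.01 = 0.0341 m/s. Combine: 7.6070517e+10 m / 0.0341 m/s = 2.230807e+12 s. 1 week = 604800 s, so 2.230807e+12 s = 2.230807e+12 / 604800 = 3688503.6 week ≈ 3.689e+06 week (4 s.f.). Final answer: 3.689e+06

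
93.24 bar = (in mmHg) 6.994e+04. Check: 1 bar = 100000 Pa, so 93.24 bar = 93.24 * 100000 = 9324000 Pa. 1 mmHg = 133.32237 Pa, so 9324000 Pa = 9324000 / 133.32237 = 69935.751 mmHg ≈ 6.994e+04 mmHg (4 s.f.).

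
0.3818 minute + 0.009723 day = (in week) 0.001427. Check: 1 minute = 60 s, so 0.3818 minute = 0.3818 * 60 = 22.908 s. 1 day = 86400 s, so 0.009723 day = 0.009723 * 86400 = 840.0672 s. Sum: 22.908 + 840.0672 = 862.9752 s. 1 week = 604800 s, so 862.9752 s = 862.9752 / 604800 = 0.001426877 week ≈ 0.001427 week (4 s.f.).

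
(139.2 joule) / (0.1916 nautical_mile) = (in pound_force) 139.2 joule = 139.2 J. 1 nautical_mile = 1852 m, so 0.1916 nautical_mile = 0.1916 * 1852 = 354.8432 m. Combine: 139.2 J / 354.8432 m = 0.39228594 N. 1 pound_force = 4.4482216 N, so 0.39228594 N = 0.39228594 / 4.4482216 = 0.088189389 pound_force ≈ 0.08819 pound_force (4 s.f.). Final answer: 0.08819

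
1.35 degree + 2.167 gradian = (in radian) 1 degree = 0.017453293 rad, so 1.35 degree = 1.35 * 0.017453293 = 0.023561945 rad. 1 gradian = 0.015707963 rad, so 2.167 gradian = 2.167 * 0.015707963 = 0.034039156 rad. Sum: 0.023561945 + 0.034039156 = 0.057601101 rad. 0.057601101 rad = 0.057601101 radian ≈ 0.0576 radian (4 s.f.). Final answer: 0.0576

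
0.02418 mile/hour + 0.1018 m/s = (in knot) 0.2189. Check: 1 mile/hour = 0.44704 m/s, so 0.02418 mile/hour = 0.02418 * 0.44704 = 0.010809427 m/s. 0.1018 m/s is already in m/s. Sum: 0.010809427 + 0.1018 = 0.11260943 m/s. 1 knot = 0.51444444 m/s, so 0.11260943 m/s = 0.11260943 / 0.51444444 = 0.21889521 knot ≈ 0.2189 knot (4 s.f.).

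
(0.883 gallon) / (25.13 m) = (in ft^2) 0.001432. Check: 1 gallon = 0.0037854118 m^3, so 0.883 gallon = 0.883 * 0.0037854118 = 0.0033425186 m^3. 25.13 m is already in m. Combine: 0.0033425186 m^3 / 25.13 m = 0.0001330091 m^2. 1 ft^2 = 0.09290304 m^2, so 0.0001330091 m^2 = 0.0001330091 / 0.09290304 = 0.001431698 ft^2 ≈ 0.001432 ft^2 (4 s.f.).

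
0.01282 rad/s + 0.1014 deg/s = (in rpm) 0.01282 rad/s is already in rad/s. 1 deg/s = 0.017453293 rad/s, so 0.1014 deg/s = 0.1014 * 0.017453293 = 0.0017697639 rad/s. Sum: 0.01282 + 0.0017697639 = 0.014589764 rad/s. 1 rpm = 0.10471976 rad/s, so 0.014589764 rad/s = 0.014589764 / 0.10471976 = 0.13932198 rpm ≈ 0.1393 rpm (4 s.f.). Final answer: 0.1393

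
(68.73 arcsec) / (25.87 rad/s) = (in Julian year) 4.082e-13. Check: 1 arcsec = 4.8481368e-06 rad, so 68.73 arcsec = 68.73 * 4.8481368e-06 = 0.00033321244 rad. 25.87 rad/s is already in rad/s. Combine: 0.00033321244 rad / 25.87 rad/s = 1.2880265e-05 s. 1 Julian year = 31557600 s, so 1.2880265e-05 s = 1.2880265e-05 / 31557600 = 4.0815095e-13 Julian year ≈ 4.082e-13 Julian year (4 s.f.).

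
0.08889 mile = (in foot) 469.3. Check: 1 mile = 1609.344 m, so 0.08889 mile = 0.08889 * 1609.344 = 143.05459 m. 1 foot = 0.3048 m, so 143.05459 m = 143.05459 / 0.3048 = 469.3392 foot ≈ 469.3 foot (4 s.f.).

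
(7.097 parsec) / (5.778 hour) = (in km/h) 1 parsec = 3.0856776e+16 m, so 7.097 parsec = 7.097 * 3.0856776e+16 = 2.1899054e+17 m. 1 hour = 3600 s, so 5.778 hour = 5.778 * 3600 = 20800.8 s. Combine: 2.1899054e+17 m / 20800.8 s = 1.0527986e+13 m/s. 1 km/h = 0.27777778 m/s, so 1.0527986e+13 m/s = 1.0527986e+13 / 0.27777778 = 3.7900751e+13 km/h ≈ 3.79e+13 km/h (4 s.f.). Final answer: 3.79e+13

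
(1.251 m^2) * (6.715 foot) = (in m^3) 1.251 m^2 is already in m^2. 1 foot = 0.3048 m, so 6.715 foot = 6.715 * 0.3048 = 2.046732 m. Combine: 1.251 m^2 * 2.046732 m = 2.5604617 m^3. Result: 2.5604617 m^3 ≈ 2.56 m^3 (4 s.f.). Final answer: 2.56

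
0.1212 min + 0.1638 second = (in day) 8.606e-05. Check: 1 min = 60 s, so 0.1212 min = 0.1212 * 60 = 7.272 s. 0.1638 second = 0.1638 s. Sum: 7.272 + 0.1638 = 7.4358 s. 1 day = 86400 s, so 7.4358 s = 7.4358 / 86400 = 8.60625e-05 day ≈ 8.606e-05 day (4 s.f.).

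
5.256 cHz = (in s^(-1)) 0.05256. Check: 1 cHz = 0.01 Hz, so 5.256 cHz = 5.256 * 0.01 = 0.05256 Hz. 0.05256 Hz = 0.05256 s^(-1).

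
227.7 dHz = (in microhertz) 1 dHz = 0.1 Hz, so 227.7 dHz = 227.7 * 0.1 = 22.77 Hz. 1 microhertz = 1e-06 Hz, so 22.77 Hz = 22.77 / 1e-06 = 22770000 microhertz ≈ 2.277e+07 microhertz (4 s.f.). Final answer: 2.277e+07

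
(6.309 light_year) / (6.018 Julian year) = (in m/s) 1 light_year = 9.4607305e+15 m, so 6.309 light_year = 6.309 * 9.4607305e+15 = 5.9687749e+16 m. 1 Julian year = 31557600 s, so 6.018 Julian year = 6.018 * 31557600 = 1.8991364e+08 s. Combine: 5.9687749e+16 m / 1.8991364e+08 s = 3.142889e+08 m/s. Result: 3.142889e+08 m/s ≈ 3.143e+08 m/s (4 s.f.). Final answer: 3.143e+08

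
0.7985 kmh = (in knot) 1 kmh = 0.27777778 m/s, so 0.7985 kmh = 0.7985 * 0.27777778 = 0.22180556 m/s. 1 knot = 0.51444444 m/s, so 0.22180556 m/s = 0.22180556 / 0.51444444 = 0.43115551 knot ≈ 0.4312 knot (4 s.f.). Final answer: 0.4312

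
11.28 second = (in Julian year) 11.28 second = 11.28 s. 1 Julian year = 31557600 s, so 11.28 s = 11.28 / 31557600 = 3.5744163e-07 Julian year ≈ 3.574e-07 Julian year (4 s.f.). Final answer: 3.574e-07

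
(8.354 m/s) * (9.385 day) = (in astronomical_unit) 4.528e-05. Check: 8.354 m/s is already in m/s. 1 day = 86400 s, so 9.385 day = 9.385 * 86400 = 810864 s. Combine: 8.354 m/s * 810864 s = 6773957.9 m. 1 astronomical_unit = 1.4959787e+11 m, so 6773957.9 m = 6773957.9 / 1.4959787e+11 = 4.5281111e-05 astronomical_unit ≈ 4.528e-05 astronomical_unit (4 s.f.).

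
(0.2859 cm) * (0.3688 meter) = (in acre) 1 cm = 0.01 m, so 0.2859 cm = 0.2859 * 0.01 = 0.002859 m. 0.3688 meter = 0.3688 m. Combine: 0.002859 m * 0.3688 m = 0.0010543992 m^2. 1 acre = 4046.8564 m^2, so 0.0010543992 m^2 = 0.0010543992 / 4046.8564 = 2.6054772e-07 acre ≈ 2.605e-07 acre (4 s.f.). Final answer: 2.605e-07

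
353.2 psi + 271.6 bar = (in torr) 2.22e+05. Check: 1 psi = 6894.7573 Pa, so 353.2 psi = 353.2 * 6894.7573 = 2435228.3 Pa. 1 bar = 100000 Pa, so 271.6 bar = 271.6 * 100000 = 27160000 Pa. Sum: 2435228.3 + 27160000 = 29595228 Pa. 1 torr = 133.32237 Pa, so 29595228 Pa = 29595228 / 133.32237 = 221982.47 torr ≈ 2.22e+05 torr (4 s.f.).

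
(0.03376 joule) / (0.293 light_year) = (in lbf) 0.03376 joule = 0.03376 J. 1 light_year = 9.4607305e+15 m, so 0.293 light_year = 0.293 * 9.4607305e+15 = 2.771994e+15 m. Combine: 0.03376 J / 2.771994e+15 m = 1.2178958e-17 N. 1 lbf = 4.4482216 N, so 1.2178958e-17 N = 1.2178958e-17 / 4.4482216 = 2.7379388e-18 lbf ≈ 2.738e-18 lbf (4 s.f.). Final answer: 2.738e-18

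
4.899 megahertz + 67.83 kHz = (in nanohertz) 4.967e+15. Check: 1 megahertz = 1000000 Hz, so 4.899 megahertz = 4.899 * 1000000 = 4899000 Hz. 1 kHz = 1000 Hz, so 67.83 kHz = 67.83 * 1000 = 67830 Hz. Sum: 4899000 + 67830 = 4966830 Hz. 1 nanohertz = 1e-09 Hz, so 4966830 Hz = 4966830 / 1e-09 = 4.96683e+15 nanohertz ≈ 4.967e+15 nanohertz (4 s.f.).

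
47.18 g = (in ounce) 1.664. Check: 1 g = 0.001 kg, so 47.18 g = 47.18 * 0.001 = 0.04718 kg. 1 ounce = 0.028349523 kg, so 0.04718 kg = 0.04718 / 0.028349523 = 1.6642255 ounce ≈ 1.664 ounce (4 s.f.).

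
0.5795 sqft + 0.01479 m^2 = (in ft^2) 0.7387. Check: 1 sqft = 0.09290304 m^2, so 0.5795 sqft = 0.5795 * 0.09290304 = 0.053837312 m^2. 0.01479 m^2 is already in m^2. Sum: 0.053837312 + 0.01479 = 0.068627312 m^2. 1 ft^2 = 0.09290304 m^2, so 0.068627312 m^2 = 0.068627312 / 0.09290304 = 0.73869824 ft^2 ≈ 0.7387 ft^2 (4 s.f.).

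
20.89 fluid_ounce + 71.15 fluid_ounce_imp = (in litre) 2.639. Check: 1 fluid_ounce = 2.957353e-05 m^3, so 20.89 fluid_ounce = 20.89 * 2.957353e-05 = 0.00061779103 m^3. 1 fluid_ounce_imp = 2.8413063e-05 m^3, so 71.15 fluid_ounce_imp = 71.15 * 2.8413063e-05 = 0.0020215894 m^3. Sum: 0.00061779103 + 0.0020215894 = 0.0026393804 m^3. 1 litre = 0.001 m^3, so 0.0026393804 m^3 = 0.0026393804 / 0.001 = 2.6393804 litre ≈ 2.639 litre (4 s.f.).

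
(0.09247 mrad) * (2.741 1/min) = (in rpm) 1 mrad = 0.001 rad, so 0.09247 mrad = 0.09247 * 0.001 = 9.247e-05 rad. 1 1/min = 0.016666667 Hz, so 2.741 1/min = 2.741 * 0.016666667 = 0.045683333 Hz. Combine: 9.247e-05 rad * 0.045683333 Hz = 4.2243378e-06 rad/s. 1 rpm = 0.10471976 rad/s, so 4.2243378e-06 rad/s = 4.2243378e-06 / 0.10471976 = 4.0339455e-05 rpm ≈ 4.034e-05 rpm (4 s.f.). Final answer: 4.034e-05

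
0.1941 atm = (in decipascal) 1 atm = 101325 Pa, so 0.1941 atm = 0.1941 * 101325 = 19667.182 Pa. 1 decipascal = 0.1 Pa, so 19667.182 Pa = 19667.182 / 0.1 = 196671.82 decipascal ≈ 1.967e+05 decipascal (4 s.f.). Final answer: 1.967e+05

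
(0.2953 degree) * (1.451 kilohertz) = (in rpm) 1 degree = 0.017453293 rad, so 0.2953 degree = 0.2953 * 0.017453293 = 0.0051539573 rad. 1 kilohertz = 1000 Hz, so 1.451 kilohertz = 1.451 * 1000 = 1451 Hz. Combine: 0.0051539573 rad * 1451 Hz = 7.478392 rad/s. 1 rpm = 0.10471976 rad/s, so 7.478392 rad/s = 7.478392 / 0.10471976 = 71.413383 rpm ≈ 71.41 rpm (4 s.f.). Final answer: 71.41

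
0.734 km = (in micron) 1 km = 1000 m, so 0.734 km = 0.734 * 1000 = 734 m. 1 micron = 1e-06 m, so 734 m = 734 / 1e-06 = 7.34e+08 micron. Final answer: 7.34e+08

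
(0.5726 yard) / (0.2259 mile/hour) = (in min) 1 yard = 0.9144 m, so 0.5726 yard = 0.5726 * 0.9144 = 0.52358544 m. 1 mile/hour = 0.44704 m/s, so 0.2259 mile/hour = 0.2259 * 0.44704 = 0.10098634 m/s. Combine: 0.52358544 m / 0.10098634 m/s = 5.1847157 s. 1 min = 60 s, so 5.1847157 s = 5.1847157 / 60 = 0.086411928 min ≈ 0.08641 min (4 s.f.). Final answer: 0.08641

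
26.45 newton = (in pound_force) 5.946. Check: 26.45 newton = 26.45 N. 1 pound_force = 4.4482216 N, so 26.45 N = 26.45 / 4.4482216 = 5.9461965 pound_force ≈ 5.946 pound_force (4 s.f.).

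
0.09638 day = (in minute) 138.8. Check: 1 day = 86400 s, so 0.09638 day = 0.09638 * 86400 = 8327.232 s. 1 minute = 60 s, so 8327.232 s = 8327.232 / 60 = 138.7872 minute ≈ 138.8 minute (4 s.f.).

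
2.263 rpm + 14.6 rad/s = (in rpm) 141.7. Check: 1 rpm = 0.10471976 rad/s, so 2.263 rpm = 2.263 * 0.10471976 = 0.23698081 rad/s. 14.6 rad/s is already in rad/s. Sum: 0.23698081 + 14.6 = 14.836981 rad/s. 1 rpm = 0.10471976 rad/s, so 14.836981 rad/s = 14.836981 / 0.10471976 = 141.68273 rpm ≈ 141.7 rpm (4 s.f.).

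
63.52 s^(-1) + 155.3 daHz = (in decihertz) 63.52 s^(-1) = 63.52 Hz. 1 daHz = 10 Hz, so 155.3 daHz = 155.3 * 10 = 1553 Hz. Sum: 63.52 + 1553 = 1616.52 Hz. 1 decihertz = 0.1 Hz, so 1616.52 Hz = 1616.52 / 0.1 = 16165.2 decihertz ≈ 1.617e+04 decihertz (4 s.f.). Final answer: 1.617e+04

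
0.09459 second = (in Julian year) 0.09459 second = 0.09459 s. 1 Julian year = 31557600 s, so 0.09459 s = 0.09459 / 31557600 = 2.9973762e-09 Julian year ≈ 2.997e-09 Julian year (4 s.f.). Final answer: 2.997e-09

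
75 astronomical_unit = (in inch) 4.417e+14. Check: 1 astronomical_unit = 1.4959787e+11 m, so 75 astronomical_unit = 75 * 1.4959787e+11 = 1.121984e+13 m. 1 inch = 0.0254 m, so 1.121984e+13 m = 1.121984e+13 / 0.0254 = 4.41726e+14 inch ≈ 4.417e+14 inch (4 s.f.).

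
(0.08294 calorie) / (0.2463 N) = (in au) 9.418e-12. Check: 1 calorie = 4.184 J, so 0.08294 calorie = 0.08294 * 4.184 = 0.34702096 J. 0.2463 N is already in N. Combine: 0.34702096 J / 0.2463 N = 1.4089361 m. 1 au = 1.4959787e+11 m, so 1.4089361 m = 1.4089361 / 1.4959787e+11 = 9.4181561e-12 au ≈ 9.418e-12 au (4 s.f.).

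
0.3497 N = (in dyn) 3.497e+04. Check: 1 dyn = 1e-05 N, so 0.3497 N = 0.3497 / 1e-05 = 34970 dyn ≈ 3.497e+04 dyn (4 s.f.).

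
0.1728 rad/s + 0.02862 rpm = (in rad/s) 0.1758. Check: 0.1728 rad/s is already in rad/s. 1 rpm = 0.10471976 rad/s, so 0.02862 rpm = 0.02862 * 0.10471976 = 0.0029970794 rad/s. Sum: 0.1728 + 0.0029970794 = 0.17579708 rad/s. Result: 0.17579708 rad/s ≈ 0.1758 rad/s (4 s.f.).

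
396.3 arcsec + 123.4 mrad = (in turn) 1 arcsec = 4.8481368e-06 rad, so 396.3 arcsec = 396.3 * 4.8481368e-06 = 0.0019213166 rad. 1 mrad = 0.001 rad, so 123.4 mrad = 123.4 * 0.001 = 0.1234 rad. Sum: 0.0019213166 + 0.1234 = 0.12532132 rad. 1 turn = 6.2831853 rad, so 0.12532132 rad = 0.12532132 / 6.2831853 = 0.019945507 turn ≈ 0.01995 turn (4 s.f.). Final answer: 0.01995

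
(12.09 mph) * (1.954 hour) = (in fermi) 1 mph = 0.44704 m/s, so 12.09 mph = 12.09 * 0.44704 = 5.4047136 m/s. 1 hour = 3600 s, so 1.954 hour = 1.954 * 3600 = 7034.4 s. Combine: 5.4047136 m/s * 7034.4 s = 38018.917 m. 1 fermi = 1e-15 m, so 38018.917 m = 38018.917 / 1e-15 = 3.8018917e+19 fermi ≈ 3.802e+19 fermi (4 s.f.). Final answer: 3.802e+19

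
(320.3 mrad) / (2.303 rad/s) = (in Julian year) 4.407e-09. Check: 1 mrad = 0.001 rad, so 320.3 mrad = 320.3 * 0.001 = 0.3203 rad. 2.303 rad/s is already in rad/s. Combine: 0.3203 rad / 2.303 rad/s = 0.13907946 s. 1 Julian year = 31557600 s, so 0.13907946 s = 0.13907946 / 31557600 = 4.4071622e-09 Julian year ≈ 4.407e-09 Julian year (4 s.f.).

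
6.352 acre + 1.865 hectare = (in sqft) 4.774e+05. Check: 1 acre = 4046.8564 m^2, so 6.352 acre = 6.352 * 4046.8564 = 25705.632 m^2. 1 hectare = 10000 m^2, so 1.865 hectare = 1.865 * 10000 = 18650 m^2. Sum: 25705.632 + 18650 = 44355.632 m^2. 1 sqft = 0.09290304 m^2, so 44355.632 m^2 = 44355.632 / 0.09290304 = 477440.05 sqft ≈ 4.774e+05 sqft (4 s.f.).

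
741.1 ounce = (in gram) 2.101e+04. Check: 1 ounce = 0.028349523 kg, so 741.1 ounce = 741.1 * 0.028349523 = 21.009832 kg. 1 gram = 0.001 kg, so 21.009832 kg = 21.009832 / 0.001 = 21009.832 gram ≈ 2.101e+04 gram (4 s.f.).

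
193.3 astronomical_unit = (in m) 1 astronomical_unit = 1.4959787e+11 m, so 193.3 astronomical_unit = 193.3 * 1.4959787e+11 = 2.8917268e+13 m. Result: 2.8917268e+13 m ≈ 2.892e+13 m (4 s.f.). Final answer: 2.892e+13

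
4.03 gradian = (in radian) 0.0633. Check: 1 gradian = 0.015707963 rad, so 4.03 gradian = 4.03 * 0.015707963 = 0.063303092 rad. 0.063303092 rad = 0.063303092 radian ≈ 0.0633 radian (4 s.f.).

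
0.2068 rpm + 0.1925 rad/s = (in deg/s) 1 rpm = 0.10471976 rad/s, so 0.2068 rpm = 0.2068 * 0.10471976 = 0.021656045 rad/s. 0.1925 rad/s is already in rad/s. Sum: 0.021656045 + 0.1925 = 0.21415605 rad/s. 1 deg/s = 0.017453293 rad/s, so 0.21415605 rad/s = 0.21415605 / 0.017453293 = 12.270238 deg/s ≈ 12.27 deg/s (4 s.f.). Final answer: 12.27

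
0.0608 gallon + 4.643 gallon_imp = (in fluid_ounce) 1 gallon = 0.0037854118 m^3, so 0.0608 gallon = 0.0608 * 0.0037854118 = 0.00023015304 m^3. 1 gallon_imp = 0.00454609 m^3, so 4.643 gallon_imp = 4.643 * 0.00454609 = 0.021107496 m^3. Sum: 0.00023015304 + 0.021107496 = 0.021337649 m^3. 1 fluid_ounce = 2.957353e-05 m^3, so 0.021337649 m^3 = 0.021337649 / 2.957353e-05 = 721.51174 fluid_ounce ≈ 721.5 fluid_ounce (4 s.f.). Final answer: 721.5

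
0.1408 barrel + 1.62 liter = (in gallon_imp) 5.28. Check: 1 barrel = 0.15898729 m^3, so 0.1408 barrel = 0.1408 * 0.15898729 = 0.022385411 m^3. 1 liter = 0.001 m^3, so 1.62 liter = 1.62 * 0.001 = 0.00162 m^3. Sum: 0.022385411 + 0.00162 = 0.024005411 m^3. 1 gallon_imp = 0.00454609 m^3, so 0.024005411 m^3 = 0.024005411 / 0.00454609 = 5.2804522 gallon_imp ≈ 5.28 gallon_imp (4 s.f.).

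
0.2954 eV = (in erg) 1 eV = 1.6021766e-19 J, so 0.2954 eV = 0.2954 * 1.6021766e-19 = 4.7328298e-20 J. 1 erg = 1e-07 J, so 4.7328298e-20 J = 4.7328298e-20 / 1e-07 = 4.7328298e-13 erg ≈ 4.733e-13 erg (4 s.f.). Final answer: 4.733e-13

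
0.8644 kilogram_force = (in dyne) 8.477e+05. Check: 1 kilogram_force = 9.80665 N, so 0.8644 kilogram_force = 0.8644 * 9.80665 = 8.4768683 N. 1 dyne = 1e-05 N, so 8.4768683 N = 8.4768683 / 1e-05 = 847686.83 dyne ≈ 8.477e+05 dyne (4 s.f.).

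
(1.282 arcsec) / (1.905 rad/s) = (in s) 3.263e-06. Check: 1 arcsec = 4.8481368e-06 rad, so 1.282 arcsec = 1.282 * 4.8481368e-06 = 6.2153114e-06 rad. 1.905 rad/s is already in rad/s. Combine: 6.2153114e-06 rad / 1.905 rad/s = 3.2626307e-06 s. Result: 3.2626307e-06 s ≈ 3.263e-06 s (4 s.f.).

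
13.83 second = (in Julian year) 13.83 second = 13.83 s. 1 Julian year = 31557600 s, so 13.83 s = 13.83 / 31557600 = 4.3824625e-07 Julian year ≈ 4.382e-07 Julian year (4 s.f.). Final answer: 4.382e-07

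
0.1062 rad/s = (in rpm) 1.014. Check: 1 rpm = 0.10471976 rad/s, so 0.1062 rad/s = 0.1062 / 0.10471976 = 1.0141353 rpm ≈ 1.014 rpm (4 s.f.).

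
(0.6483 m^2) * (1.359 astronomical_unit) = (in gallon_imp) 0.6483 m^2 is already in m^2. 1 astronomical_unit = 1.4959787e+11 m, so 1.359 astronomical_unit = 1.359 * 1.4959787e+11 = 2.0330351e+11 m. Combine: 0.6483 m^2 * 2.0330351e+11 m = 1.3180166e+11 m^3. 1 gallon_imp = 0.00454609 m^3, so 1.3180166e+11 m^3 = 1.3180166e+11 / 0.00454609 = 2.8992313e+13 gallon_imp ≈ 2.899e+13 gallon_imp (4 s.f.). Final answer: 2.899e+13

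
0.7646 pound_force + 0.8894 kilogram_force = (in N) 1 pound_force = 4.4482216 N, so 0.7646 pound_force = 0.7646 * 4.4482216 = 3.4011102 N. 1 kilogram_force = 9.80665 N, so 0.8894 kilogram_force = 0.8894 * 9.80665 = 8.7220345 N. Sum: 3.4011102 + 8.7220345 = 12.123145 N. Result: 12.123145 N ≈ 12.12 N (4 s.f.). Final answer: 12.12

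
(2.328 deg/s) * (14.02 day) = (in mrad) 1 deg/s = 0.017453293 rad/s, so 2.328 deg/s = 2.328 * 0.017453293 = 0.040631265 rad/s. 1 day = 86400 s, so 14.02 day = 14.02 * 86400 = 1211328 s. Combine: 0.040631265 rad/s * 1211328 s = 49217.789 rad. 1 mrad = 0.001 rad, so 49217.789 rad = 49217.789 / 0.001 = 49217789 mrad ≈ 4.922e+07 mrad (4 s.f.). Final answer: 4.922e+07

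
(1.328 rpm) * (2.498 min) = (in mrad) 1 rpm = 0.10471976 rad/s, so 1.328 rpm = 1.328 * 0.10471976 = 0.13906783 rad/s. 1 min = 60 s, so 2.498 min = 2.498 * 60 = 149.88 s. Combine: 0.13906783 rad/s * 149.88 s = 20.843487 rad. 1 mrad = 0.001 rad, so 20.843487 rad = 20.843487 / 0.001 = 20843.487 mrad ≈ 2.084e+04 mrad (4 s.f.). Final answer: 2.084e+04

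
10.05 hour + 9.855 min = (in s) 3.677e+04. Check: 1 hour = 3600 s, so 10.05 hour = 10.05 * 3600 = 36180 s. 1 min = 60 s, so 9.855 min = 9.855 * 60 = 591.3 s. Sum: 36180 + 591.3 = 36771.3 s. Result: 36771.3 s ≈ 3.677e+04 s (4 s.f.).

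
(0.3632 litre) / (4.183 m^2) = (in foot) 1 litre = 0.001 m^3, so 0.3632 litre = 0.3632 * 0.001 = 0.0003632 m^3. 4.183 m^2 is already in m^2. Combine: 0.0003632 m^3 / 4.183 m^2 = 8.6827636e-05 m. 1 foot = 0.3048 m, so 8.6827636e-05 m = 8.6827636e-05 / 0.3048 = 0.00028486757 foot ≈ 0.0002849 foot (4 s.f.). Final answer: 0.0002849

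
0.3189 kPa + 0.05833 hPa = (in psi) 1 kPa = 1000 Pa, so 0.3189 kPa = 0.3189 * 1000 = 318.9 Pa. 1 hPa = 100 Pa, so 0.05833 hPa = 0.05833 * 100 = 5.833 Pa. Sum: 318.9 + 5.833 = 324.733 Pa. 1 psi = 6894.7573 Pa, so 324.733 Pa = 324.733 / 6894.7573 = 0.04709854 psi ≈ 0.0471 psi (4 s.f.). Final answer: 0.0471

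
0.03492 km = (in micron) 1 km = 1000 m, so 0.03492 km = 0.03492 * 1000 = 34.92 m. 1 micron = 1e-06 m, so 34.92 m = 34.92 / 1e-06 = 34920000 micron ≈ 3.492e+07 micron (4 s.f.). Final answer: 3.492e+07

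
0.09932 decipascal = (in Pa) 1 decipascal = 0.1 Pa, so 0.09932 decipascal = 0.09932 * 0.1 = 0.009932 Pa. Result: 0.009932 Pa. Final answer: 0.009932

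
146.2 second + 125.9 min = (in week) 0.01273. Check: 146.2 second = 146.2 s. 1 min = 60 s, so 125.9 min = 125.9 * 60 = 7554 s. Sum: 146.2 + 7554 = 7700.2 s. 1 week = 604800 s, so 7700.2 s = 7700.2 / 604800 = 0.012731812 week ≈ 0.01273 week (4 s.f.).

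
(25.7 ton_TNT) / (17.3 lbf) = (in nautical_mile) 1 ton_TNT = 4.184e+09 J, so 25.7 ton_TNT = 25.7 * 4.184e+09 = 1.075288e+11 J. 1 lbf = 4.4482216 N, so 17.3 lbf = 17.3 * 4.4482216 = 76.954234 N. Combine: 1.075288e+11 J / 76.954234 N = 1.3973084e+09 m. 1 nautical_mile = 1852 m, so 1.3973084e+09 m = 1.3973084e+09 / 1852 = 754486.19 nautical_mile ≈ 7.545e+05 nautical_mile (4 s.f.). Final answer: 7.545e+05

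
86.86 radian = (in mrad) 86.86 radian = 86.86 rad. 1 mrad = 0.001 rad, so 86.86 rad = 86.86 / 0.001 = 86860 mrad ≈ 8.686e+04 mrad (4 s.f.). Final answer: 8.686e+04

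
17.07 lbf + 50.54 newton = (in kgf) 1 lbf = 4.4482216 N, so 17.07 lbf = 17.07 * 4.4482216 = 75.931143 N. 50.54 newton = 50.54 N. Sum: 75.931143 + 50.54 = 126.47114 N. 1 kgf = 9.80665 N, so 126.47114 N = 126.47114 / 9.80665 = 12.896467 kgf ≈ 12.9 kgf (4 s.f.). Final answer: 12.9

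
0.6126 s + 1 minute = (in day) 0.6126 s is already in s. 1 minute = 60 s, so 1 minute = 1 * 60 = 60 s. Sum: 0.6126 + 60 = 60.6126 s. 1 day = 86400 s, so 60.6126 s = 60.6126 / 86400 = 0.00070153472 day ≈ 0.0007015 day (4 s.f.). Final answer: 0.0007015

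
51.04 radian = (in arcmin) 51.04 radian = 51.04 rad. 1 arcmin = 0.00029088821 rad, so 51.04 rad = 51.04 / 0.00029088821 = 175462.6 arcmin ≈ 1.755e+05 arcmin (4 s.f.). Final answer: 1.755e+05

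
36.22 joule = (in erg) 36.22 joule = 36.22 J. 1 erg = 1e-07 J, so 36.22 J = 36.22 / 1e-07 = 3.622e+08 erg. Final answer: 3.622e+08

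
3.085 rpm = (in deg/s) 1 rpm = 0.10471976 rad/s, so 3.085 rpm = 3.085 * 0.10471976 = 0.32306044 rad/s. 1 deg/s = 0.017453293 rad/s, so 0.32306044 rad/s = 0.32306044 / 0.017453293 = 18.51 deg/s. Final answer: 18.51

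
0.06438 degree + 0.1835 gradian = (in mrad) 1 degree = 0.017453293 rad, so 0.06438 degree = 0.06438 * 0.017453293 = 0.001123643 rad. 1 gradian = 0.015707963 rad, so 0.1835 gradian = 0.1835 * 0.015707963 = 0.0028824113 rad. Sum: 0.001123643 + 0.0028824113 = 0.0040060542 rad. 1 mrad = 0.001 rad, so 0.0040060542 rad = 0.0040060542 / 0.001 = 4.0060542 mrad ≈ 4.006 mrad (4 s.f.). Final answer: 4.006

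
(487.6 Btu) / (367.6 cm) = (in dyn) 1.399e+10. Check: 1 Btu = 1055.0559 J, so 487.6 Btu = 487.6 * 1055.0559 = 514445.23 J. 1 cm = 0.01 m, so 367.6 cm = 367.6 * 0.01 = 3.676 m. Combine: 514445.23 J / 3.676 m = 139947.02 N. 1 dyn = 1e-05 N, so 139947.02 N = 139947.02 / 1e-05 = 1.3994702e+10 dyn ≈ 1.399e+10 dyn (4 s.f.).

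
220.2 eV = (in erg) 3.528e-10. Check: 1 eV = 1.6021766e-19 J, so 220.2 eV = 220.2 * 1.6021766e-19 = 3.5279929e-17 J. 1 erg = 1e-07 J, so 3.5279929e-17 J = 3.5279929e-17 / 1e-07 = 3.5279929e-10 erg ≈ 3.528e-10 erg (4 s.f.).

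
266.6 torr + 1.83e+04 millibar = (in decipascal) 1 torr = 133.32237 Pa, so 266.6 torr = 266.6 * 133.32237 = 35543.743 Pa. 1 millibar = 100 Pa, so 1.83e+04 millibar = 1.83e+04 * 100 = 1830000 Pa. Sum: 35543.743 + 1830000 = 1865543.7 Pa. 1 decipascal = 0.1 Pa, so 1865543.7 Pa = 1865543.7 / 0.1 = 18655437 decipascal ≈ 1.866e+07 decipascal (4 s.f.). Final answer: 1.866e+07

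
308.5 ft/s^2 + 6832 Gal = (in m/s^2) 1 ft/s^2 = 0.3048 m/s^2, so 308.5 ft/s^2 = 308.5 * 0.3048 = 94.0308 m/s^2. 1 Gal = 0.01 m/s^2, so 6832 Gal = 6832 * 0.01 = 68.32 m/s^2. Sum: 94.0308 + 68.32 = 162.3508 m/s^2. Result: 162.3508 m/s^2 ≈ 162.4 m/s^2 (4 s.f.). Final answer: 162.4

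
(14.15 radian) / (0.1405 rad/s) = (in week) 0.0001665. Check: 14.15 radian = 14.15 rad. 0.1405 rad/s is already in rad/s. Combine: 14.15 rad / 0.1405 rad/s = 100.71174 s. 1 week = 604800 s, so 100.71174 s = 100.71174 / 604800 = 0.00016652074 week ≈ 0.0001665 week (4 s.f.).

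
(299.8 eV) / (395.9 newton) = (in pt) 1 eV = 1.6021766e-19 J, so 299.8 eV = 299.8 * 1.6021766e-19 = 4.8033255e-17 J. 395.9 newton = 395.9 N. Combine: 4.8033255e-17 J / 395.9 N = 1.2132674e-19 m. 1 pt = 0.00035277778 m, so 1.2132674e-19 m = 1.2132674e-19 / 0.00035277778 = 3.4391831e-16 pt ≈ 3.439e-16 pt (4 s.f.). Final answer: 3.439e-16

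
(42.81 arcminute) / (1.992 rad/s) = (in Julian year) 1 arcminute = 0.00029088821 rad, so 42.81 arcminute = 42.81 * 0.00029088821 = 0.012452924 rad. 1.992 rad/s is already in rad/s. Combine: 0.012452924 rad / 1.992 rad/s = 0.006251468 s. 1 Julian year = 31557600 s, so 0.006251468 s = 0.006251468 / 31557600 = 1.9809707e-10 Julian year ≈ 1.981e-10 Julian year (4 s.f.). Final answer: 1.981e-10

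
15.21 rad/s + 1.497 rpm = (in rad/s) 15.37. Check: 15.21 rad/s is already in rad/s. 1 rpm = 0.10471976 rad/s, so 1.497 rpm = 1.497 * 0.10471976 = 0.15676547 rad/s. Sum: 15.21 + 0.15676547 = 15.366765 rad/s. Result: 15.366765 rad/s ≈ 15.37 rad/s (4 s.f.).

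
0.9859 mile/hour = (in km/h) 1.587. Check: 1 mile/hour = 0.44704 m/s, so 0.9859 mile/hour = 0.9859 * 0.44704 = 0.44073674 m/s. 1 km/h = 0.27777778 m/s, so 0.44073674 m/s = 0.44073674 / 0.27777778 = 1.5866522 km/h ≈ 1.587 km/h (4 s.f.).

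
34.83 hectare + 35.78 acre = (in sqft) 1 hectare = 10000 m^2, so 34.83 hectare = 34.83 * 10000 = 348300 m^2. 1 acre = 4046.8564 m^2, so 35.78 acre = 35.78 * 4046.8564 = 144796.52 m^2. Sum: 348300 + 144796.52 = 493096.52 m^2. 1 sqft = 0.09290304 m^2, so 493096.52 m^2 = 493096.52 / 0.09290304 = 5307646.8 sqft ≈ 5.308e+06 sqft (4 s.f.). Final answer: 5.308e+06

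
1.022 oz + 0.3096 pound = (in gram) 1 oz = 0.028349523 kg, so 1.022 oz = 1.022 * 0.028349523 = 0.028973213 kg. 1 pound = 0.45359237 kg, so 0.3096 pound = 0.3096 * 0.45359237 = 0.1404322 kg. Sum: 0.028973213 + 0.1404322 = 0.16940541 kg. 1 gram = 0.001 kg, so 0.16940541 kg = 0.16940541 / 0.001 = 169.40541 gram ≈ 169.4 gram (4 s.f.). Final answer: 169.4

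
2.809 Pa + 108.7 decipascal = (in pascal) 13.68. Check: 2.809 Pa is already in Pa. 1 decipascal = 0.1 Pa, so 108.7 decipascal = 108.7 * 0.1 = 10.87 Pa. Sum: 2.809 + 10.87 = 13.679 Pa. 13.679 Pa = 13.679 pascal ≈ 13.68 pascal (4 s.f.).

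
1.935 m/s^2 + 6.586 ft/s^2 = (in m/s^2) 1.935 m/s^2 is already in m/s^2. 1 ft/s^2 = 0.3048 m/s^2, so 6.586 ft/s^2 = 6.586 * 0.3048 = 2.0074128 m/s^2. Sum: 1.935 + 2.0074128 = 3.9424128 m/s^2. Result: 3.9424128 m/s^2 ≈ 3.942 m/s^2 (4 s.f.). Final answer: 3.942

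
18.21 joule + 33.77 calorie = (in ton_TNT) 18.21 joule = 18.21 J. 1 calorie = 4.184 J, so 33.77 calorie = 33.77 * 4.184 = 141.29368 J. Sum: 18.21 + 141.29368 = 159.50368 J. 1 ton_TNT = 4.184e+09 J, so 159.50368 J = 159.50368 / 4.184e+09 = 3.8122294e-08 ton_TNT ≈ 3.812e-08 ton_TNT (4 s.f.). Final answer: 3.812e-08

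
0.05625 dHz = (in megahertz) 5.625e-09. Check: 1 dHz = 0.1 Hz, so 0.05625 dHz = 0.05625 * 0.1 = 0.005625 Hz. 1 megahertz = 1000000 Hz, so 0.005625 Hz = 0.005625 / 1000000 = 5.625e-09 megahertz.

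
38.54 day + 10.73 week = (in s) 9.819e+06. Check: 1 day = 86400 s, so 38.54 day = 38.54 * 86400 = 3329856 s. 1 week = 604800 s, so 10.73 week = 10.73 * 604800 = 6489504 s. Sum: 3329856 + 6489504 = 9819360 s. Result: 9819360 s ≈ 9.819e+06 s (4 s.f.).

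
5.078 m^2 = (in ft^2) 54.66. Check: 1 ft^2 = 0.09290304 m^2, so 5.078 m^2 = 5.078 / 0.09290304 = 54.659137 ft^2 ≈ 54.66 ft^2 (4 s.f.).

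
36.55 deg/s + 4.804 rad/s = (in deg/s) 1 deg/s = 0.017453293 rad/s, so 36.55 deg/s = 36.55 * 0.017453293 = 0.63791784 rad/s. 4.804 rad/s is already in rad/s. Sum: 0.63791784 + 4.804 = 5.4419178 rad/s. 1 deg/s = 0.017453293 rad/s, so 5.4419178 rad/s = 5.4419178 / 0.017453293 = 311.79892 deg/s ≈ 311.8 deg/s (4 s.f.). Final answer: 311.8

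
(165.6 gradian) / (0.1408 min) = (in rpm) 2.94. Check: 1 gradian = 0.015707963 rad, so 165.6 gradian = 165.6 * 0.015707963 = 2.6012387 rad. 1 min = 60 s, so 0.1408 min = 0.1408 * 60 = 8.448 s. Combine: 2.6012387 rad / 8.448 s = 0.30791178 rad/s. 1 rpm = 0.10471976 rad/s, so 0.30791178 rad/s = 0.30791178 / 0.10471976 = 2.9403409 rpm ≈ 2.94 rpm (4 s.f.).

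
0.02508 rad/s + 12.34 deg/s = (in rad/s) 0.2405. Check: 0.02508 rad/s is already in rad/s. 1 deg/s = 0.017453293 rad/s, so 12.34 deg/s = 12.34 * 0.017453293 = 0.21537363 rad/s. Sum: 0.02508 + 0.21537363 = 0.24045363 rad/s. Result: 0.24045363 rad/s ≈ 0.2405 rad/s (4 s.f.).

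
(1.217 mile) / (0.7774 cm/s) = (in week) 0.4166. Check: 1 mile = 1609.344 m, so 1.217 mile = 1.217 * 1609.344 = 1958.5716 m. 1 cm/s = 0.01 m/s, so 0.7774 cm/s = 0.7774 * 0.01 = 0.007774 m/s. Combine: 1958.5716 m / 0.007774 m/s = 251938.72 s. 1 week = 604800 s, so 251938.72 s = 251938.72 / 604800 = 0.41656535 week ≈ 0.4166 week (4 s.f.).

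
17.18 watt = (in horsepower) 0.02304. Check: 17.18 watt = 17.18 W. 1 horsepower = 745.69987 W, so 17.18 W = 17.18 / 745.69987 = 0.023038759 horsepower ≈ 0.02304 horsepower (4 s.f.).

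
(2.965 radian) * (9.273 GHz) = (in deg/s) 1.575e+12. Check: 2.965 radian = 2.965 rad. 1 GHz = 1e+09 Hz, so 9.273 GHz = 9.273 * 1e+09 = 9.273e+09 Hz. Combine: 2.965 rad * 9.273e+09 Hz = 2.7494445e+10 rad/s. 1 deg/s = 0.017453293 rad/s, so 2.7494445e+10 rad/s = 2.7494445e+10 / 0.017453293 = 1.5753157e+12 deg/s ≈ 1.575e+12 deg/s (4 s.f.).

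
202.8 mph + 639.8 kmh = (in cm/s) 1 mph = 0.44704 m/s, so 202.8 mph = 202.8 * 0.44704 = 90.659712 m/s. 1 kmh = 0.27777778 m/s, so 639.8 kmh = 639.8 * 0.27777778 = 177.72222 m/s. Sum: 90.659712 + 177.72222 = 268.38193 m/s. 1 cm/s = 0.01 m/s, so 268.38193 m/s = 268.38193 / 0.01 = 26838.193 cm/s ≈ 2.684e+04 cm/s (4 s.f.). Final answer: 2.684e+04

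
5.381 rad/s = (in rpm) 1 rpm = 0.10471976 rad/s, so 5.381 rad/s = 5.381 / 0.10471976 = 51.384765 rpm ≈ 51.38 rpm (4 s.f.). Final answer: 51.38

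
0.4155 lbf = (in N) 1 lbf = 4.4482216 N, so 0.4155 lbf = 0.4155 * 4.4482216 = 1.8482361 N. Result: 1.8482361 N ≈ 1.848 N (4 s.f.). Final answer: 1.848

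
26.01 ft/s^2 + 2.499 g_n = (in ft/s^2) 1 ft/s^2 = 0.3048 m/s^2, so 26.01 ft/s^2 = 26.01 * 0.3048 = 7.927848 m/s^2. 1 g_n = 9.80665 m/s^2, so 2.499 g_n = 2.499 * 9.80665 = 24.506818 m/s^2. Sum: 7.927848 + 24.506818 = 32.434666 m/s^2. 1 ft/s^2 = 0.3048 m/s^2, so 32.434666 m/s^2 = 32.434666 / 0.3048 = 106.41295 ft/s^2 ≈ 106.4 ft/s^2 (4 s.f.). Final answer: 106.4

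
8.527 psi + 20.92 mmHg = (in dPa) 6.158e+05. Check: 1 psi = 6894.7573 Pa, so 8.527 psi = 8.527 * 6894.7573 = 58791.595 Pa. 1 mmHg = 133.32237 Pa, so 20.92 mmHg = 20.92 * 133.32237 = 2789.1039 Pa. Sum: 58791.595 + 2789.1039 = 61580.699 Pa. 1 dPa = 0.1 Pa, so 61580.699 Pa = 61580.699 / 0.1 = 615806.99 dPa ≈ 6.158e+05 dPa (4 s.f.).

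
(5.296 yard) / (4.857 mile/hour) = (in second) 1 yard = 0.9144 m, so 5.296 yard = 5.296 * 0.9144 = 4.8426624 m. 1 mile/hour = 0.44704 m/s, so 4.857 mile/hour = 4.857 * 0.44704 = 2.1712733 m/s. Combine: 4.8426624 m / 2.1712733 m/s = 2.230333 s. 2.230333 s = 2.230333 second ≈ 2.23 second (4 s.f.). Final answer: 2.23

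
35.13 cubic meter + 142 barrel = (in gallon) 35.13 cubic meter = 35.13 m^3. 1 barrel = 0.15898729 m^3, so 142 barrel = 142 * 0.15898729 = 22.576196 m^3. Sum: 35.13 + 22.576196 = 57.706196 m^3. 1 gallon = 0.0037854118 m^3, so 57.706196 m^3 = 57.706196 / 0.0037854118 = 15244.364 gallon ≈ 1.524e+04 gallon (4 s.f.). Final answer: 1.524e+04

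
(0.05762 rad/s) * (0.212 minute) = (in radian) 0.05762 rad/s is already in rad/s. 1 minute = 60 s, so 0.212 minute = 0.212 * 60 = 12.72 s. Combine: 0.05762 rad/s * 12.72 s = 0.7329264 rad. 0.7329264 rad = 0.7329264 radian ≈ 0.7329 radian (4 s.f.). Final answer: 0.7329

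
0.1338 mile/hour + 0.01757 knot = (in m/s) 1 mile/hour = 0.44704 m/s, so 0.1338 mile/hour = 0.1338 * 0.44704 = 0.059813952 m/s. 1 knot = 0.51444444 m/s, so 0.01757 knot = 0.01757 * 0.51444444 = 0.0090387889 m/s. Sum: 0.059813952 + 0.0090387889 = 0.068852741 m/s. Result: 0.068852741 m/s ≈ 0.06885 m/s (4 s.f.). Final answer: 0.06885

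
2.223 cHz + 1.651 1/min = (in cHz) 4.975. Check: 1 cHz = 0.01 Hz, so 2.223 cHz = 2.223 * 0.01 = 0.02223 Hz. 1 1/min = 0.016666667 Hz, so 1.651 1/min = 1.651 * 0.016666667 = 0.027516667 Hz. Sum: 0.02223 + 0.027516667 = 0.049746667 Hz. 1 cHz = 0.01 Hz, so 0.049746667 Hz = 0.049746667 / 0.01 = 4.9746667 cHz ≈ 4.975 cHz (4 s.f.).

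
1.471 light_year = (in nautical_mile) 1 light_year = 9.4607305e+15 m, so 1.471 light_year = 1.471 * 9.4607305e+15 = 1.3916735e+16 m. 1 nautical_mile = 1852 m, so 1.3916735e+16 m = 1.3916735e+16 / 1852 = 7.5144355e+12 nautical_mile ≈ 7.514e+12 nautical_mile (4 s.f.). Final answer: 7.514e+12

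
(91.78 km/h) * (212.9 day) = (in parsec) 1.52e-08. Check: 1 km/h = 0.27777778 m/s, so 91.78 km/h = 91.78 * 0.27777778 = 25.494444 m/s. 1 day = 86400 s, so 212.9 day = 212.9 * 86400 = 18394560 s. Combine: 25.494444 m/s * 18394560 s = 4.6895909e+08 m. 1 parsec = 3.0856776e+16 m, so 4.6895909e+08 m = 4.6895909e+08 / 3.0856776e+16 = 1.5197929e-08 parsec ≈ 1.52e-08 parsec (4 s.f.).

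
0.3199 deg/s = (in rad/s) 1 deg/s = 0.017453293 rad/s, so 0.3199 deg/s = 0.3199 * 0.017453293 = 0.0055833083 rad/s. Result: 0.0055833083 rad/s ≈ 0.005583 rad/s (4 s.f.). Final answer: 0.005583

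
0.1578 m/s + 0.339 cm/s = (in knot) 0.3133. Check: 0.1578 m/s is already in m/s. 1 cm/s = 0.01 m/s, so 0.339 cm/s = 0.339 * 0.01 = 0.00339 m/s. Sum: 0.1578 + 0.00339 = 0.16119 m/s. 1 knot = 0.51444444 m/s, so 0.16119 m/s = 0.16119 / 0.51444444 = 0.31332829 knot ≈ 0.3133 knot (4 s.f.).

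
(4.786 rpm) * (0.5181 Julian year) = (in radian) 8.194e+06. Check: 1 rpm = 0.10471976 rad/s, so 4.786 rpm = 4.786 * 0.10471976 = 0.50118875 rad/s. 1 Julian year = 31557600 s, so 0.5181 Julian year = 0.5181 * 31557600 = 16349993 s. Combine: 0.50118875 rad/s * 16349993 s = 8194432.3 rad. 8194432.3 rad = 8194432.3 radian ≈ 8.194e+06 radian (4 s.f.).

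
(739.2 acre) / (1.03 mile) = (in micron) 1 acre = 4046.8564 m^2, so 739.2 acre = 739.2 * 4046.8564 = 2991436.3 m^2. 1 mile = 1609.344 m, so 1.03 mile = 1.03 * 1609.344 = 1657.6243 m. Combine: 2991436.3 m^2 / 1657.6243 m = 1804.6527 m. 1 micron = 1e-06 m, so 1804.6527 m = 1804.6527 / 1e-06 = 1.8046527e+09 micron ≈ 1.805e+09 micron (4 s.f.). Final answer: 1.805e+09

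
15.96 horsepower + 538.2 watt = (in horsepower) 1 horsepower = 745.69987 W, so 15.96 horsepower = 15.96 * 745.69987 = 11901.37 W. 538.2 watt = 538.2 W. Sum: 11901.37 + 538.2 = 12439.57 W. 1 horsepower = 745.69987 W, so 12439.57 W = 12439.57 / 745.69987 = 16.681738 horsepower ≈ 16.68 horsepower (4 s.f.). Final answer: 16.68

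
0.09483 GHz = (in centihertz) 9.483e+09. Check: 1 GHz = 1e+09 Hz, so 0.09483 GHz = 0.09483 * 1e+09 = 94830000 Hz. 1 centihertz = 0.01 Hz, so 94830000 Hz = 94830000 / 0.01 = 9.483e+09 centihertz.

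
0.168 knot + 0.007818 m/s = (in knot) 0.1832. Check: 1 knot = 0.51444444 m/s, so 0.168 knot = 0.168 * 0.51444444 = 0.086426667 m/s. 0.007818 m/s is already in m/s. Sum: 0.086426667 + 0.007818 = 0.094244667 m/s. 1 knot = 0.51444444 m/s, so 0.094244667 m/s = 0.094244667 / 0.51444444 = 0.18319698 knot ≈ 0.1832 knot (4 s.f.).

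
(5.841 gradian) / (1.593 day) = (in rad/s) 6.666e-07. Check: 1 gradian = 0.015707963 rad, so 5.841 gradian = 5.841 * 0.015707963 = 0.091750213 rad. 1 day = 86400 s, so 1.593 day = 1.593 * 86400 = 137635.2 s. Combine: 0.091750213 rad / 137635.2 s = 6.6661881e-07 rad/s. Result: 6.6661881e-07 rad/s ≈ 6.666e-07 rad/s (4 s.f.).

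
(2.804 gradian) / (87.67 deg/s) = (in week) 4.759e-08. Check: 1 gradian = 0.015707963 rad, so 2.804 gradian = 2.804 * 0.015707963 = 0.044045129 rad. 1 deg/s = 0.017453293 rad/s, so 87.67 deg/s = 87.67 * 0.017453293 = 1.5301302 rad/s. Combine: 0.044045129 rad / 1.5301302 rad/s = 0.028785217 s. 1 week = 604800 s, so 0.028785217 s = 0.028785217 / 604800 = 4.7594605e-08 week ≈ 4.759e-08 week (4 s.f.).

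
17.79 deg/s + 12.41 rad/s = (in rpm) 121.5. Check: 1 deg/s = 0.017453293 rad/s, so 17.79 deg/s = 17.79 * 0.017453293 = 0.31049407 rad/s. 12.41 rad/s is already in rad/s. Sum: 0.31049407 + 12.41 = 12.720494 rad/s. 1 rpm = 0.10471976 rad/s, so 12.720494 rad/s = 12.720494 / 0.10471976 = 121.47177 rpm ≈ 121.5 rpm (4 s.f.).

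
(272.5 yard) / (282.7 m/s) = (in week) 1.457e-06. Check: 1 yard = 0.9144 m, so 272.5 yard = 272.5 * 0.9144 = 249.174 m. 282.7 m/s is already in m/s. Combine: 249.174 m / 282.7 m/s = 0.88140785 s. 1 week = 604800 s, so 0.88140785 s = 0.88140785 / 604800 = 1.4573543e-06 week ≈ 1.457e-06 week (4 s.f.).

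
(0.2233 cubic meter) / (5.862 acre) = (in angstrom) 0.2233 cubic meter = 0.2233 m^3. 1 acre = 4046.8564 m^2, so 5.862 acre = 5.862 * 4046.8564 = 23722.672 m^2. Combine: 0.2233 m^3 / 23722.672 m^2 = 9.4129361e-06 m. 1 angstrom = 1e-10 m, so 9.4129361e-06 m = 9.4129361e-06 / 1e-10 = 94129.361 angstrom ≈ 9.413e+04 angstrom (4 s.f.). Final answer: 9.413e+04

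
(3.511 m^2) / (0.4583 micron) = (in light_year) 3.511 m^2 is already in m^2. 1 micron = 1e-06 m, so 0.4583 micron = 0.4583 * 1e-06 = 4.583e-07 m. Combine: 3.511 m^2 / 4.583e-07 m = 7660920.8 m. 1 light_year = 9.4607305e+15 m, so 7660920.8 m = 7660920.8 / 9.4607305e+15 = 8.0975997e-10 light_year ≈ 8.098e-10 light_year (4 s.f.). Final answer: 8.098e-10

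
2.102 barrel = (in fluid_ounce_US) 1 barrel = 0.15898729 m^3, so 2.102 barrel = 2.102 * 0.15898729 = 0.33419129 m^3. 1 fluid_ounce_US = 2.957353e-05 m^3, so 0.33419129 m^3 = 0.33419129 / 2.957353e-05 = 11300.352 fluid_ounce_US ≈ 1.13e+04 fluid_ounce_US (4 s.f.). Final answer: 1.13e+04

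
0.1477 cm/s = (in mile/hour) 1 cm/s = 0.01 m/s, so 0.1477 cm/s = 0.1477 * 0.01 = 0.001477 m/s. 1 mile/hour = 0.44704 m/s, so 0.001477 m/s = 0.001477 / 0.44704 = 0.0033039549 mile/hour ≈ 0.003304 mile/hour (4 s.f.). Final answer: 0.003304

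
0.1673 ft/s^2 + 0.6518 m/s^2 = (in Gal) 70.28. Check: 1 ft/s^2 = 0.3048 m/s^2, so 0.1673 ft/s^2 = 0.1673 * 0.3048 = 0.05099304 m/s^2. 0.6518 m/s^2 is already in m/s^2. Sum: 0.05099304 + 0.6518 = 0.70279304 m/s^2. 1 Gal = 0.01 m/s^2, so 0.70279304 m/s^2 = 0.70279304 / 0.01 = 70.279304 Gal ≈ 70.28 Gal (4 s.f.).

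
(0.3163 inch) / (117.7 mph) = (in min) 2.545e-06. Check: 1 inch = 0.0254 m, so 0.3163 inch = 0.3163 * 0.0254 = 0.00803402 m. 1 mph = 0.44704 m/s, so 117.7 mph = 117.7 * 0.44704 = 52.616608 m/s. Combine: 0.00803402 m / 52.616608 m/s = 0.00015268981 s. 1 min = 60 s, so 0.00015268981 s = 0.00015268981 / 60 = 2.5448302e-06 min ≈ 2.545e-06 min (4 s.f.).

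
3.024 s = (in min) 0.0504. Check: 1 min = 60 s, so 3.024 s = 3.024 / 60 = 0.0504 min.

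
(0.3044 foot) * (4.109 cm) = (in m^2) 1 foot = 0.3048 m, so 0.3044 foot = 0.3044 * 0.3048 = 0.09278112 m. 1 cm = 0.01 m, so 4.109 cm = 4.109 * 0.01 = 0.04109 m. Combine: 0.09278112 m * 0.04109 m = 0.0038123762 m^2. Result: 0.0038123762 m^2 ≈ 0.003812 m^2 (4 s.f.). Final answer: 0.003812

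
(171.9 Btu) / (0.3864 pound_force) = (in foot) 1 Btu = 1055.0559 J, so 171.9 Btu = 171.9 * 1055.0559 = 181364.1 J. 1 pound_force = 4.4482216 N, so 0.3864 pound_force = 0.3864 * 4.4482216 = 1.7187928 N. Combine: 181364.1 J / 1.7187928 N = 105518.3 m. 1 foot = 0.3048 m, so 105518.3 m = 105518.3 / 0.3048 = 346188.65 foot ≈ 3.462e+05 foot (4 s.f.). Final answer: 3.462e+05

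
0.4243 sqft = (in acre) 1 sqft = 0.09290304 m^2, so 0.4243 sqft = 0.4243 * 0.09290304 = 0.03941876 m^2. 1 acre = 4046.8564 m^2, so 0.03941876 m^2 = 0.03941876 / 4046.8564 = 9.7405877e-06 acre ≈ 9.741e-06 acre (4 s.f.). Final answer: 9.741e-06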